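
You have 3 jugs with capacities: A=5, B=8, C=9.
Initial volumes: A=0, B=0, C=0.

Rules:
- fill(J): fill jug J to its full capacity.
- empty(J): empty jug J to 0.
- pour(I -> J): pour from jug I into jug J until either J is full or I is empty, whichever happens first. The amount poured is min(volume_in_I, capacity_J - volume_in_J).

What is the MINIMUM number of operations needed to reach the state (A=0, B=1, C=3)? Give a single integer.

BFS from (A=0, B=0, C=0). One shortest path:
  1. fill(C) -> (A=0 B=0 C=9)
  2. pour(C -> B) -> (A=0 B=8 C=1)
  3. pour(B -> A) -> (A=5 B=3 C=1)
  4. empty(A) -> (A=0 B=3 C=1)
  5. pour(B -> A) -> (A=3 B=0 C=1)
  6. pour(C -> B) -> (A=3 B=1 C=0)
  7. pour(A -> C) -> (A=0 B=1 C=3)
Reached target in 7 moves.

Answer: 7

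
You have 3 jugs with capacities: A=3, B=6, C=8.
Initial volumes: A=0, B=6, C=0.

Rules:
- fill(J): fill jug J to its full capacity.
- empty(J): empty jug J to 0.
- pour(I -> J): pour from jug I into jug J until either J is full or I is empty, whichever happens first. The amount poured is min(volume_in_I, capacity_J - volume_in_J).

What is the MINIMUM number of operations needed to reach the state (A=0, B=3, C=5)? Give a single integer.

Answer: 4

Derivation:
BFS from (A=0, B=6, C=0). One shortest path:
  1. empty(B) -> (A=0 B=0 C=0)
  2. fill(C) -> (A=0 B=0 C=8)
  3. pour(C -> A) -> (A=3 B=0 C=5)
  4. pour(A -> B) -> (A=0 B=3 C=5)
Reached target in 4 moves.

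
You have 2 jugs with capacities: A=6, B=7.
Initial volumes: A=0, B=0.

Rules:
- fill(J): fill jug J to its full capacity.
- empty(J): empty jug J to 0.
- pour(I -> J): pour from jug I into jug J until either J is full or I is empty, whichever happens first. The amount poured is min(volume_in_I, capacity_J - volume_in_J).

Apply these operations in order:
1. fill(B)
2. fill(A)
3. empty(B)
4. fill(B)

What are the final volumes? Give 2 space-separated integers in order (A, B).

Answer: 6 7

Derivation:
Step 1: fill(B) -> (A=0 B=7)
Step 2: fill(A) -> (A=6 B=7)
Step 3: empty(B) -> (A=6 B=0)
Step 4: fill(B) -> (A=6 B=7)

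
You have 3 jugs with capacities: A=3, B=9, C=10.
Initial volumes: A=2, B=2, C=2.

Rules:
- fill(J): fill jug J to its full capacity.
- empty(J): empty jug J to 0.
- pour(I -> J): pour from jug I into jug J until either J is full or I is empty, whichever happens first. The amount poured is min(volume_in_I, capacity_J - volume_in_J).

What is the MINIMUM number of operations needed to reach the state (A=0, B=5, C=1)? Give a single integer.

Answer: 2

Derivation:
BFS from (A=2, B=2, C=2). One shortest path:
  1. pour(C -> A) -> (A=3 B=2 C=1)
  2. pour(A -> B) -> (A=0 B=5 C=1)
Reached target in 2 moves.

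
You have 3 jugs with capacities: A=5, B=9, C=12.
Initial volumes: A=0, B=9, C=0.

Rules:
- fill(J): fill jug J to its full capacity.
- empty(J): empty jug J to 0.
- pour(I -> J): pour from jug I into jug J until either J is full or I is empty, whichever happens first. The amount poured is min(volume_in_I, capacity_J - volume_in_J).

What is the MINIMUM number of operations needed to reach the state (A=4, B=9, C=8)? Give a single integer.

Answer: 6

Derivation:
BFS from (A=0, B=9, C=0). One shortest path:
  1. pour(B -> A) -> (A=5 B=4 C=0)
  2. pour(A -> C) -> (A=0 B=4 C=5)
  3. pour(B -> A) -> (A=4 B=0 C=5)
  4. pour(C -> B) -> (A=4 B=5 C=0)
  5. fill(C) -> (A=4 B=5 C=12)
  6. pour(C -> B) -> (A=4 B=9 C=8)
Reached target in 6 moves.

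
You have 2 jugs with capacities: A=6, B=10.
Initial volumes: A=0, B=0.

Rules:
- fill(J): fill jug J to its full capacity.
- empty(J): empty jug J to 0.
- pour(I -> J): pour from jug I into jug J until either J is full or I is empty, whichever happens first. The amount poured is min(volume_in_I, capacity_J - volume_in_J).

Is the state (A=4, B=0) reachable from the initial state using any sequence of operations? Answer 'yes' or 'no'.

Answer: yes

Derivation:
BFS from (A=0, B=0):
  1. fill(B) -> (A=0 B=10)
  2. pour(B -> A) -> (A=6 B=4)
  3. empty(A) -> (A=0 B=4)
  4. pour(B -> A) -> (A=4 B=0)
Target reached → yes.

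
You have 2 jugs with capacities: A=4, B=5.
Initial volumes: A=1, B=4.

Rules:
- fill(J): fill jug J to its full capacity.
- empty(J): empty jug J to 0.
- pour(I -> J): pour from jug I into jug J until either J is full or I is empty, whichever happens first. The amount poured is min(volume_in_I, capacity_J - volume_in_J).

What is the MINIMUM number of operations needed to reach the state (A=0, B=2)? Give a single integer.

BFS from (A=1, B=4). One shortest path:
  1. fill(B) -> (A=1 B=5)
  2. pour(B -> A) -> (A=4 B=2)
  3. empty(A) -> (A=0 B=2)
Reached target in 3 moves.

Answer: 3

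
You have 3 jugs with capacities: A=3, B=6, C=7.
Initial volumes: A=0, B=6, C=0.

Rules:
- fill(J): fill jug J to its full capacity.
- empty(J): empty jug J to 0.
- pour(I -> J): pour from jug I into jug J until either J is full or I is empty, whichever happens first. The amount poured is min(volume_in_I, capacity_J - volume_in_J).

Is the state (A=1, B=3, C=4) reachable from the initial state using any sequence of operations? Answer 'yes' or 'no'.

Answer: no

Derivation:
BFS explored all 164 reachable states.
Reachable set includes: (0,0,0), (0,0,1), (0,0,2), (0,0,3), (0,0,4), (0,0,5), (0,0,6), (0,0,7), (0,1,0), (0,1,1), (0,1,2), (0,1,3) ...
Target (A=1, B=3, C=4) not in reachable set → no.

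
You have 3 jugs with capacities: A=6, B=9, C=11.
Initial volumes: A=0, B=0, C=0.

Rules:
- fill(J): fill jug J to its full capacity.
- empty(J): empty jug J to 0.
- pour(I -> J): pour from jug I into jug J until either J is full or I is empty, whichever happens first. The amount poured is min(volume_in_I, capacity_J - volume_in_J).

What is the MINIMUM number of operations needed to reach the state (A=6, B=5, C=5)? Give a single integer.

Answer: 6

Derivation:
BFS from (A=0, B=0, C=0). One shortest path:
  1. fill(C) -> (A=0 B=0 C=11)
  2. pour(C -> A) -> (A=6 B=0 C=5)
  3. empty(A) -> (A=0 B=0 C=5)
  4. pour(C -> B) -> (A=0 B=5 C=0)
  5. fill(C) -> (A=0 B=5 C=11)
  6. pour(C -> A) -> (A=6 B=5 C=5)
Reached target in 6 moves.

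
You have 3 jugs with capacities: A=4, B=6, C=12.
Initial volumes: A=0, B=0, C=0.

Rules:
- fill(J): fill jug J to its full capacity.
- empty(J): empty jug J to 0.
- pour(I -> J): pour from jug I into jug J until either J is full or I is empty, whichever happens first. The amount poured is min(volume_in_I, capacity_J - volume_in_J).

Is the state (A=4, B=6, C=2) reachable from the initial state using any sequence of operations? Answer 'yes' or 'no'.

Answer: yes

Derivation:
BFS from (A=0, B=0, C=0):
  1. fill(C) -> (A=0 B=0 C=12)
  2. pour(C -> A) -> (A=4 B=0 C=8)
  3. pour(C -> B) -> (A=4 B=6 C=2)
Target reached → yes.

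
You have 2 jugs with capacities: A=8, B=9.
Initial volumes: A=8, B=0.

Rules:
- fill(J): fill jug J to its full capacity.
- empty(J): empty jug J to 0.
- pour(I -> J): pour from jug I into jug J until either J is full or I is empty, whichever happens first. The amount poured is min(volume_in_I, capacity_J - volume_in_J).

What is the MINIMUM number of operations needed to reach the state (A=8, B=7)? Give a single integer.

BFS from (A=8, B=0). One shortest path:
  1. pour(A -> B) -> (A=0 B=8)
  2. fill(A) -> (A=8 B=8)
  3. pour(A -> B) -> (A=7 B=9)
  4. empty(B) -> (A=7 B=0)
  5. pour(A -> B) -> (A=0 B=7)
  6. fill(A) -> (A=8 B=7)
Reached target in 6 moves.

Answer: 6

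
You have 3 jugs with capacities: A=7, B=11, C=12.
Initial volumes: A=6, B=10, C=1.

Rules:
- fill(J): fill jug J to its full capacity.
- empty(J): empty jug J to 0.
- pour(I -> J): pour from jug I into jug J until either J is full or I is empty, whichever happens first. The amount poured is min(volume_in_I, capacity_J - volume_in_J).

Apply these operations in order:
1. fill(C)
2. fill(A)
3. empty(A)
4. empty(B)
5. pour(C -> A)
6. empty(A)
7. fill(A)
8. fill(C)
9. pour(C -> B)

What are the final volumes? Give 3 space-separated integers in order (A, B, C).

Step 1: fill(C) -> (A=6 B=10 C=12)
Step 2: fill(A) -> (A=7 B=10 C=12)
Step 3: empty(A) -> (A=0 B=10 C=12)
Step 4: empty(B) -> (A=0 B=0 C=12)
Step 5: pour(C -> A) -> (A=7 B=0 C=5)
Step 6: empty(A) -> (A=0 B=0 C=5)
Step 7: fill(A) -> (A=7 B=0 C=5)
Step 8: fill(C) -> (A=7 B=0 C=12)
Step 9: pour(C -> B) -> (A=7 B=11 C=1)

Answer: 7 11 1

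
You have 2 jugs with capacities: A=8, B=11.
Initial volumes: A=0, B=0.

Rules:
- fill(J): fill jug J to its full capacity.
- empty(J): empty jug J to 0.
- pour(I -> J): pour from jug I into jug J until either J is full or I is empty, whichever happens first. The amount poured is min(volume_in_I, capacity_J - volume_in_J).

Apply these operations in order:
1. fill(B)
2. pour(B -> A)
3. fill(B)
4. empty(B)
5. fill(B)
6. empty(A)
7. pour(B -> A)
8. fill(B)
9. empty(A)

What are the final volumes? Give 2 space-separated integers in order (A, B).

Step 1: fill(B) -> (A=0 B=11)
Step 2: pour(B -> A) -> (A=8 B=3)
Step 3: fill(B) -> (A=8 B=11)
Step 4: empty(B) -> (A=8 B=0)
Step 5: fill(B) -> (A=8 B=11)
Step 6: empty(A) -> (A=0 B=11)
Step 7: pour(B -> A) -> (A=8 B=3)
Step 8: fill(B) -> (A=8 B=11)
Step 9: empty(A) -> (A=0 B=11)

Answer: 0 11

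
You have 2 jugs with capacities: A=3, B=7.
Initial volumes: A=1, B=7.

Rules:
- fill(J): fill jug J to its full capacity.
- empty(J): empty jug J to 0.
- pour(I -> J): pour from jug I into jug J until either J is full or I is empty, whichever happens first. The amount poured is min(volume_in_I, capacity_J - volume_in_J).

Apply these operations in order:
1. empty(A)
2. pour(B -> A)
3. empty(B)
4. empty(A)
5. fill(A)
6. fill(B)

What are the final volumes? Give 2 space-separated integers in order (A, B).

Step 1: empty(A) -> (A=0 B=7)
Step 2: pour(B -> A) -> (A=3 B=4)
Step 3: empty(B) -> (A=3 B=0)
Step 4: empty(A) -> (A=0 B=0)
Step 5: fill(A) -> (A=3 B=0)
Step 6: fill(B) -> (A=3 B=7)

Answer: 3 7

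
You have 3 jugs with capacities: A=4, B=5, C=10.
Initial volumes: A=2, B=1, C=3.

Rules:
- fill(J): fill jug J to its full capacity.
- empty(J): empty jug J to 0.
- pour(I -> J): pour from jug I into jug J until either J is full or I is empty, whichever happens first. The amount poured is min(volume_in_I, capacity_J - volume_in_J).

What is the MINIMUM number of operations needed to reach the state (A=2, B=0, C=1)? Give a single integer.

Answer: 2

Derivation:
BFS from (A=2, B=1, C=3). One shortest path:
  1. empty(C) -> (A=2 B=1 C=0)
  2. pour(B -> C) -> (A=2 B=0 C=1)
Reached target in 2 moves.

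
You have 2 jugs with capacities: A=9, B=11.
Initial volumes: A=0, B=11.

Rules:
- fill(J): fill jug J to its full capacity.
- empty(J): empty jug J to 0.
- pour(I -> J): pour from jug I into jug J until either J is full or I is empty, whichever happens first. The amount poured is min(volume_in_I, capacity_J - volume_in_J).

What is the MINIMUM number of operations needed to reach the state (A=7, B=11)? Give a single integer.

BFS from (A=0, B=11). One shortest path:
  1. fill(A) -> (A=9 B=11)
  2. empty(B) -> (A=9 B=0)
  3. pour(A -> B) -> (A=0 B=9)
  4. fill(A) -> (A=9 B=9)
  5. pour(A -> B) -> (A=7 B=11)
Reached target in 5 moves.

Answer: 5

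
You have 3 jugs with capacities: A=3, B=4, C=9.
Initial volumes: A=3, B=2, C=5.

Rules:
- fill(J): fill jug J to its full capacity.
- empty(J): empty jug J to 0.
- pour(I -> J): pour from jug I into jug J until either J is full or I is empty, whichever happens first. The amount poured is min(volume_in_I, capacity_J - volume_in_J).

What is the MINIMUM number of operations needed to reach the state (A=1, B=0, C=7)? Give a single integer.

Answer: 5

Derivation:
BFS from (A=3, B=2, C=5). One shortest path:
  1. empty(C) -> (A=3 B=2 C=0)
  2. pour(A -> C) -> (A=0 B=2 C=3)
  3. fill(A) -> (A=3 B=2 C=3)
  4. pour(A -> B) -> (A=1 B=4 C=3)
  5. pour(B -> C) -> (A=1 B=0 C=7)
Reached target in 5 moves.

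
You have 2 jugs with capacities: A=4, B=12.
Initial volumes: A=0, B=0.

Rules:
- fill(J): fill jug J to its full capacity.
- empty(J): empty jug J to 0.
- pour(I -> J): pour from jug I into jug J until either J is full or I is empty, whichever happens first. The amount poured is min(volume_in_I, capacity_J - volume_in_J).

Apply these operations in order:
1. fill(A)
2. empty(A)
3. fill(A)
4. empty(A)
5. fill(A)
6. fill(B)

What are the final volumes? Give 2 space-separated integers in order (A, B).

Answer: 4 12

Derivation:
Step 1: fill(A) -> (A=4 B=0)
Step 2: empty(A) -> (A=0 B=0)
Step 3: fill(A) -> (A=4 B=0)
Step 4: empty(A) -> (A=0 B=0)
Step 5: fill(A) -> (A=4 B=0)
Step 6: fill(B) -> (A=4 B=12)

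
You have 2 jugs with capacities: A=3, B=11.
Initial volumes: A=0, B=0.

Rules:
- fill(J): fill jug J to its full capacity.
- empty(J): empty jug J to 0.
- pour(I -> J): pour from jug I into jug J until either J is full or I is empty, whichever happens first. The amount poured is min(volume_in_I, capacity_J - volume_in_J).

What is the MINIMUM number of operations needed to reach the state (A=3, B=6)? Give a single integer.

BFS from (A=0, B=0). One shortest path:
  1. fill(A) -> (A=3 B=0)
  2. pour(A -> B) -> (A=0 B=3)
  3. fill(A) -> (A=3 B=3)
  4. pour(A -> B) -> (A=0 B=6)
  5. fill(A) -> (A=3 B=6)
Reached target in 5 moves.

Answer: 5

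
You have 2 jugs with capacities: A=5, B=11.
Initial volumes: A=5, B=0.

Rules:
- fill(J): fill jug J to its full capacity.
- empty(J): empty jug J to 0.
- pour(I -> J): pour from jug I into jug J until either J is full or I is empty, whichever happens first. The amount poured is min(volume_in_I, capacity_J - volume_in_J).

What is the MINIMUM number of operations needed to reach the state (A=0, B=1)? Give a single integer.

BFS from (A=5, B=0). One shortest path:
  1. empty(A) -> (A=0 B=0)
  2. fill(B) -> (A=0 B=11)
  3. pour(B -> A) -> (A=5 B=6)
  4. empty(A) -> (A=0 B=6)
  5. pour(B -> A) -> (A=5 B=1)
  6. empty(A) -> (A=0 B=1)
Reached target in 6 moves.

Answer: 6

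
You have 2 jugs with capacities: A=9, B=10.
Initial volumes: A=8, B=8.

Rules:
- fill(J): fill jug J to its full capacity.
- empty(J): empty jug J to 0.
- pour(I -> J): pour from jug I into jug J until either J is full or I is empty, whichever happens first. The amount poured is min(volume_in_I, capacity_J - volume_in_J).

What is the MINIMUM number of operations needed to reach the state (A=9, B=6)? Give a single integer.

BFS from (A=8, B=8). One shortest path:
  1. pour(A -> B) -> (A=6 B=10)
  2. empty(B) -> (A=6 B=0)
  3. pour(A -> B) -> (A=0 B=6)
  4. fill(A) -> (A=9 B=6)
Reached target in 4 moves.

Answer: 4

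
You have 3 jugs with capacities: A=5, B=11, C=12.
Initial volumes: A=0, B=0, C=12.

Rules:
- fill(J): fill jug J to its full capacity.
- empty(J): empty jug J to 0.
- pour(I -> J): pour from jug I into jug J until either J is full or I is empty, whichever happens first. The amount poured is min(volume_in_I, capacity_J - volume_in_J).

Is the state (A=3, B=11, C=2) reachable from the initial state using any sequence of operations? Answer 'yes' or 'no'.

BFS from (A=0, B=0, C=12):
  1. fill(A) -> (A=5 B=0 C=12)
  2. fill(B) -> (A=5 B=11 C=12)
  3. empty(C) -> (A=5 B=11 C=0)
  4. pour(A -> C) -> (A=0 B=11 C=5)
  5. pour(B -> A) -> (A=5 B=6 C=5)
  6. pour(A -> C) -> (A=0 B=6 C=10)
  7. pour(B -> A) -> (A=5 B=1 C=10)
  8. pour(A -> C) -> (A=3 B=1 C=12)
  9. pour(C -> B) -> (A=3 B=11 C=2)
Target reached → yes.

Answer: yes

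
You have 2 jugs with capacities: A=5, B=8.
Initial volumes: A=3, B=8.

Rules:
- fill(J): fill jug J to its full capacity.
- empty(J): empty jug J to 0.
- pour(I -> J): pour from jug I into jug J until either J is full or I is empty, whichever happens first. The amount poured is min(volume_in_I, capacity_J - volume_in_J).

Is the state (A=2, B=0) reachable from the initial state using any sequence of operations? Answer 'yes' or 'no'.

BFS from (A=3, B=8):
  1. fill(A) -> (A=5 B=8)
  2. empty(B) -> (A=5 B=0)
  3. pour(A -> B) -> (A=0 B=5)
  4. fill(A) -> (A=5 B=5)
  5. pour(A -> B) -> (A=2 B=8)
  6. empty(B) -> (A=2 B=0)
Target reached → yes.

Answer: yes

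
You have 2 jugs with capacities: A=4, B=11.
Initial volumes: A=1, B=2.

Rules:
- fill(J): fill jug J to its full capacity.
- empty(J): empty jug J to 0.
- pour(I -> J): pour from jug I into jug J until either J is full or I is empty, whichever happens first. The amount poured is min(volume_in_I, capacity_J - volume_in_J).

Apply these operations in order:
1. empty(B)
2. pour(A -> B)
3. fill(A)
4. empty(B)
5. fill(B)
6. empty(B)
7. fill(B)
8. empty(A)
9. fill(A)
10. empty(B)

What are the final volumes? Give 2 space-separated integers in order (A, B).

Step 1: empty(B) -> (A=1 B=0)
Step 2: pour(A -> B) -> (A=0 B=1)
Step 3: fill(A) -> (A=4 B=1)
Step 4: empty(B) -> (A=4 B=0)
Step 5: fill(B) -> (A=4 B=11)
Step 6: empty(B) -> (A=4 B=0)
Step 7: fill(B) -> (A=4 B=11)
Step 8: empty(A) -> (A=0 B=11)
Step 9: fill(A) -> (A=4 B=11)
Step 10: empty(B) -> (A=4 B=0)

Answer: 4 0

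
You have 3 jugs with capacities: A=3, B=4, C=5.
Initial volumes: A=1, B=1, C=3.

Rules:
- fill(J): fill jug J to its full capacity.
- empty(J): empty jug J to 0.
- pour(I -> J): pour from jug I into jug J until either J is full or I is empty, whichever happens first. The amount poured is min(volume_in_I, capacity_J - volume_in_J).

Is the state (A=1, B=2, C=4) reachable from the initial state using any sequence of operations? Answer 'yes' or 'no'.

Answer: no

Derivation:
BFS explored all 97 reachable states.
Reachable set includes: (0,0,0), (0,0,1), (0,0,2), (0,0,3), (0,0,4), (0,0,5), (0,1,0), (0,1,1), (0,1,2), (0,1,3), (0,1,4), (0,1,5) ...
Target (A=1, B=2, C=4) not in reachable set → no.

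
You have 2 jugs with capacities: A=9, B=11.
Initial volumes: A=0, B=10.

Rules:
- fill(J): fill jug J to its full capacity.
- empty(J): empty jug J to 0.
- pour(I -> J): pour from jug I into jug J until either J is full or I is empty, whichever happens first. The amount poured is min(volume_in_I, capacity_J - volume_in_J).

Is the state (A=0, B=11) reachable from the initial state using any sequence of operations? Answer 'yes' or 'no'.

Answer: yes

Derivation:
BFS from (A=0, B=10):
  1. fill(B) -> (A=0 B=11)
Target reached → yes.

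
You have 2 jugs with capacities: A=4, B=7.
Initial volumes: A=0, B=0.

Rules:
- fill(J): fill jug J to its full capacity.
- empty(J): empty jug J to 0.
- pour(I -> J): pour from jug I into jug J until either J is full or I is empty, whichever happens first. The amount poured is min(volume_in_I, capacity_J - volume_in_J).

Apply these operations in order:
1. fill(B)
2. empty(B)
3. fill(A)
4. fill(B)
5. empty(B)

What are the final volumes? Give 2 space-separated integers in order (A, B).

Step 1: fill(B) -> (A=0 B=7)
Step 2: empty(B) -> (A=0 B=0)
Step 3: fill(A) -> (A=4 B=0)
Step 4: fill(B) -> (A=4 B=7)
Step 5: empty(B) -> (A=4 B=0)

Answer: 4 0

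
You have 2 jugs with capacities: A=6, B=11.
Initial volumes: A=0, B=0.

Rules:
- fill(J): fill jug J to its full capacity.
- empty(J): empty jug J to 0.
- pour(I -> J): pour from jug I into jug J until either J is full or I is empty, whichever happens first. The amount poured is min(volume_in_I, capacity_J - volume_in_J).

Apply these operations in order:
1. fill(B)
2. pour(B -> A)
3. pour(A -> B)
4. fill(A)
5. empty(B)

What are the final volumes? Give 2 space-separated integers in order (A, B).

Answer: 6 0

Derivation:
Step 1: fill(B) -> (A=0 B=11)
Step 2: pour(B -> A) -> (A=6 B=5)
Step 3: pour(A -> B) -> (A=0 B=11)
Step 4: fill(A) -> (A=6 B=11)
Step 5: empty(B) -> (A=6 B=0)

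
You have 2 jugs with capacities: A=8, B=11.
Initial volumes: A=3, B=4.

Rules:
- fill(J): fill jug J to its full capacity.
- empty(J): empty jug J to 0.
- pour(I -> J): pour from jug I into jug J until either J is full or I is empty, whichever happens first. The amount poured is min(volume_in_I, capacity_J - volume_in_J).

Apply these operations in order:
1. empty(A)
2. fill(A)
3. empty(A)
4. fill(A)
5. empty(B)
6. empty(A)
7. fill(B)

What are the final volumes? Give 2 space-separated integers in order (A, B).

Answer: 0 11

Derivation:
Step 1: empty(A) -> (A=0 B=4)
Step 2: fill(A) -> (A=8 B=4)
Step 3: empty(A) -> (A=0 B=4)
Step 4: fill(A) -> (A=8 B=4)
Step 5: empty(B) -> (A=8 B=0)
Step 6: empty(A) -> (A=0 B=0)
Step 7: fill(B) -> (A=0 B=11)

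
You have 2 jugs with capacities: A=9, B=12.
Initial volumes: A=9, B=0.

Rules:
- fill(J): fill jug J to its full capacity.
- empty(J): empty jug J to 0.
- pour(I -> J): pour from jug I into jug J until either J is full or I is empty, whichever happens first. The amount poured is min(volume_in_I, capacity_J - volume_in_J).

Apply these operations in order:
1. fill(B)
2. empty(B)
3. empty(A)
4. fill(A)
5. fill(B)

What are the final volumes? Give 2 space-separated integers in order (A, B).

Step 1: fill(B) -> (A=9 B=12)
Step 2: empty(B) -> (A=9 B=0)
Step 3: empty(A) -> (A=0 B=0)
Step 4: fill(A) -> (A=9 B=0)
Step 5: fill(B) -> (A=9 B=12)

Answer: 9 12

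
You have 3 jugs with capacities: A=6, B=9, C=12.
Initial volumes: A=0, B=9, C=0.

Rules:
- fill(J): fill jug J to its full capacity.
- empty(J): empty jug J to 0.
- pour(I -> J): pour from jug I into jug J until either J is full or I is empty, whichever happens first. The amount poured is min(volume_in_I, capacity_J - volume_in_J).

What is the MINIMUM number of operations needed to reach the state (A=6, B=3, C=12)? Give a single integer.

Answer: 2

Derivation:
BFS from (A=0, B=9, C=0). One shortest path:
  1. fill(C) -> (A=0 B=9 C=12)
  2. pour(B -> A) -> (A=6 B=3 C=12)
Reached target in 2 moves.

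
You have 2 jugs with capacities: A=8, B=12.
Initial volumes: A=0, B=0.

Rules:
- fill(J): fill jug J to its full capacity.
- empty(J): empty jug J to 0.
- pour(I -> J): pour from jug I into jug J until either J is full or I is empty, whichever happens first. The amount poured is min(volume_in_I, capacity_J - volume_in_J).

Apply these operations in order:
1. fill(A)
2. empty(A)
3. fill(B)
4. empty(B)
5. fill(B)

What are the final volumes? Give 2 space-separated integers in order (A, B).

Answer: 0 12

Derivation:
Step 1: fill(A) -> (A=8 B=0)
Step 2: empty(A) -> (A=0 B=0)
Step 3: fill(B) -> (A=0 B=12)
Step 4: empty(B) -> (A=0 B=0)
Step 5: fill(B) -> (A=0 B=12)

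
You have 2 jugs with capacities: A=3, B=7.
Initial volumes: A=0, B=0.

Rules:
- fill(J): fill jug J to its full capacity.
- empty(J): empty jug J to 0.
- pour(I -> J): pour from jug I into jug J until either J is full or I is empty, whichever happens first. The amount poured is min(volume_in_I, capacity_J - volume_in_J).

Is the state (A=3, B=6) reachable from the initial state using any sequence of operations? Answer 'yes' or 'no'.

Answer: yes

Derivation:
BFS from (A=0, B=0):
  1. fill(A) -> (A=3 B=0)
  2. pour(A -> B) -> (A=0 B=3)
  3. fill(A) -> (A=3 B=3)
  4. pour(A -> B) -> (A=0 B=6)
  5. fill(A) -> (A=3 B=6)
Target reached → yes.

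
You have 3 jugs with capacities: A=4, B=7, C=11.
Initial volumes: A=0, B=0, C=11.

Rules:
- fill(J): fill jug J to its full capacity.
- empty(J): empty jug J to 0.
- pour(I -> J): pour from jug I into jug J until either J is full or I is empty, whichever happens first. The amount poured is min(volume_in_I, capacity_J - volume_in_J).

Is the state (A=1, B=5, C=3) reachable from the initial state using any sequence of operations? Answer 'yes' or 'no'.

BFS explored all 300 reachable states.
Reachable set includes: (0,0,0), (0,0,1), (0,0,2), (0,0,3), (0,0,4), (0,0,5), (0,0,6), (0,0,7), (0,0,8), (0,0,9), (0,0,10), (0,0,11) ...
Target (A=1, B=5, C=3) not in reachable set → no.

Answer: no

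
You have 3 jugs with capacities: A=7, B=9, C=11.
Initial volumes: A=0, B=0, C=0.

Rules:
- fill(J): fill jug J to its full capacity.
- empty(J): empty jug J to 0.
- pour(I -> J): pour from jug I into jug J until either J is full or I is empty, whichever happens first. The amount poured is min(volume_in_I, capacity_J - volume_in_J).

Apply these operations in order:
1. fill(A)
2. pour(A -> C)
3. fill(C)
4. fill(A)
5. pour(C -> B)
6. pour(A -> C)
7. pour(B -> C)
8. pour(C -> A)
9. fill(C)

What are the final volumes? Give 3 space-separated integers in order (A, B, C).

Answer: 7 7 11

Derivation:
Step 1: fill(A) -> (A=7 B=0 C=0)
Step 2: pour(A -> C) -> (A=0 B=0 C=7)
Step 3: fill(C) -> (A=0 B=0 C=11)
Step 4: fill(A) -> (A=7 B=0 C=11)
Step 5: pour(C -> B) -> (A=7 B=9 C=2)
Step 6: pour(A -> C) -> (A=0 B=9 C=9)
Step 7: pour(B -> C) -> (A=0 B=7 C=11)
Step 8: pour(C -> A) -> (A=7 B=7 C=4)
Step 9: fill(C) -> (A=7 B=7 C=11)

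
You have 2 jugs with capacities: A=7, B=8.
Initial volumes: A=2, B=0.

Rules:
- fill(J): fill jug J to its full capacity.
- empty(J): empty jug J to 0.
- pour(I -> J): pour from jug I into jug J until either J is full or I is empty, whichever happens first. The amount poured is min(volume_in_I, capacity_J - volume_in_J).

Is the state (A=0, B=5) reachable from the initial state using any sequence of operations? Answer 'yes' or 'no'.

Answer: yes

Derivation:
BFS from (A=2, B=0):
  1. fill(A) -> (A=7 B=0)
  2. pour(A -> B) -> (A=0 B=7)
  3. fill(A) -> (A=7 B=7)
  4. pour(A -> B) -> (A=6 B=8)
  5. empty(B) -> (A=6 B=0)
  6. pour(A -> B) -> (A=0 B=6)
  7. fill(A) -> (A=7 B=6)
  8. pour(A -> B) -> (A=5 B=8)
  9. empty(B) -> (A=5 B=0)
  10. pour(A -> B) -> (A=0 B=5)
Target reached → yes.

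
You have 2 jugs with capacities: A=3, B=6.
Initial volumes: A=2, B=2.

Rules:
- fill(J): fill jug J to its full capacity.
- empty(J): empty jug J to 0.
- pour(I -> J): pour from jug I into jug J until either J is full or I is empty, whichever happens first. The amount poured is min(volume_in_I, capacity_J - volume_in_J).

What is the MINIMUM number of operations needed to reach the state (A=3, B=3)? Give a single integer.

Answer: 3

Derivation:
BFS from (A=2, B=2). One shortest path:
  1. empty(A) -> (A=0 B=2)
  2. fill(B) -> (A=0 B=6)
  3. pour(B -> A) -> (A=3 B=3)
Reached target in 3 moves.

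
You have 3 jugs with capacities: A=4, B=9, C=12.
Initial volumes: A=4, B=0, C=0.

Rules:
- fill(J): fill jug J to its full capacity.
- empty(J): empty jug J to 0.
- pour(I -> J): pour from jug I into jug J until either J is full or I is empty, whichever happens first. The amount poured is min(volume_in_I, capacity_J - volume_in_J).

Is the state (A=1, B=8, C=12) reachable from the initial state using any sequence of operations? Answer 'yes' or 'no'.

BFS from (A=4, B=0, C=0):
  1. fill(B) -> (A=4 B=9 C=0)
  2. pour(B -> C) -> (A=4 B=0 C=9)
  3. pour(A -> B) -> (A=0 B=4 C=9)
  4. fill(A) -> (A=4 B=4 C=9)
  5. pour(A -> B) -> (A=0 B=8 C=9)
  6. fill(A) -> (A=4 B=8 C=9)
  7. pour(A -> C) -> (A=1 B=8 C=12)
Target reached → yes.

Answer: yes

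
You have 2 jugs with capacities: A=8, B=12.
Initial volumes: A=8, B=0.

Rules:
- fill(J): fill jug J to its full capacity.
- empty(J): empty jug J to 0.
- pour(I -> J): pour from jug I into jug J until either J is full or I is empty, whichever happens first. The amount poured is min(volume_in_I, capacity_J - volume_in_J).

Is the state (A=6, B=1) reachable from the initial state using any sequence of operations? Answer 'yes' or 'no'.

Answer: no

Derivation:
BFS explored all 10 reachable states.
Reachable set includes: (0,0), (0,4), (0,8), (0,12), (4,0), (4,12), (8,0), (8,4), (8,8), (8,12)
Target (A=6, B=1) not in reachable set → no.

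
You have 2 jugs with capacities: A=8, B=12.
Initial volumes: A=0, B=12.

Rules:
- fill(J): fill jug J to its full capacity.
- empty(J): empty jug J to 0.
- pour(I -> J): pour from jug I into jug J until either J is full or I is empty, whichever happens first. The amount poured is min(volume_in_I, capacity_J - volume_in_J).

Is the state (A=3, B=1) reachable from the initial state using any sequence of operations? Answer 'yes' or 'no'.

Answer: no

Derivation:
BFS explored all 10 reachable states.
Reachable set includes: (0,0), (0,4), (0,8), (0,12), (4,0), (4,12), (8,0), (8,4), (8,8), (8,12)
Target (A=3, B=1) not in reachable set → no.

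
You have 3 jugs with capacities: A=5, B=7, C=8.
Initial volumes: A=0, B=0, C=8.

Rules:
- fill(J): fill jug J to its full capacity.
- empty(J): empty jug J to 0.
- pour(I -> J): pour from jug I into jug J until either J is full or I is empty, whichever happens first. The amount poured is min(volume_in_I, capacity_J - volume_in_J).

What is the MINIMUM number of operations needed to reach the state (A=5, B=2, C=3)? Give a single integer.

BFS from (A=0, B=0, C=8). One shortest path:
  1. fill(B) -> (A=0 B=7 C=8)
  2. pour(B -> A) -> (A=5 B=2 C=8)
  3. empty(A) -> (A=0 B=2 C=8)
  4. pour(C -> A) -> (A=5 B=2 C=3)
Reached target in 4 moves.

Answer: 4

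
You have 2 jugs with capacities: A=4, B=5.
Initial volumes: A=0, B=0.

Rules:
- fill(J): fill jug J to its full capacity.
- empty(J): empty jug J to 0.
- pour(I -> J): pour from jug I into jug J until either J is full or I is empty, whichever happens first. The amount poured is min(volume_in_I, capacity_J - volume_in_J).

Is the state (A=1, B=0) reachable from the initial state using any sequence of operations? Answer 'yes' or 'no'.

BFS from (A=0, B=0):
  1. fill(B) -> (A=0 B=5)
  2. pour(B -> A) -> (A=4 B=1)
  3. empty(A) -> (A=0 B=1)
  4. pour(B -> A) -> (A=1 B=0)
Target reached → yes.

Answer: yes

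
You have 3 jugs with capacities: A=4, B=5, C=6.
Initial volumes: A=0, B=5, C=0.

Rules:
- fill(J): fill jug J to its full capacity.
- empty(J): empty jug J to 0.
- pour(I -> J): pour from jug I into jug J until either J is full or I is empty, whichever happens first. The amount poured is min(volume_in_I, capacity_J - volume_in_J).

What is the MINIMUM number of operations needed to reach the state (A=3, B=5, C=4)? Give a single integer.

BFS from (A=0, B=5, C=0). One shortest path:
  1. fill(A) -> (A=4 B=5 C=0)
  2. empty(B) -> (A=4 B=0 C=0)
  3. pour(A -> B) -> (A=0 B=4 C=0)
  4. fill(A) -> (A=4 B=4 C=0)
  5. pour(A -> C) -> (A=0 B=4 C=4)
  6. fill(A) -> (A=4 B=4 C=4)
  7. pour(A -> B) -> (A=3 B=5 C=4)
Reached target in 7 moves.

Answer: 7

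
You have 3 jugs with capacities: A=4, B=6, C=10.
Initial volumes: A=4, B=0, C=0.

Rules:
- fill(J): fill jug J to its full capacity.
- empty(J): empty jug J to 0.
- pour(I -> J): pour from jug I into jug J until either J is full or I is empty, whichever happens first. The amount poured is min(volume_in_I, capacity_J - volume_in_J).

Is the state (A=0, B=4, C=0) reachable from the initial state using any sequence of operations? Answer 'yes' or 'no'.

BFS from (A=4, B=0, C=0):
  1. pour(A -> B) -> (A=0 B=4 C=0)
Target reached → yes.

Answer: yes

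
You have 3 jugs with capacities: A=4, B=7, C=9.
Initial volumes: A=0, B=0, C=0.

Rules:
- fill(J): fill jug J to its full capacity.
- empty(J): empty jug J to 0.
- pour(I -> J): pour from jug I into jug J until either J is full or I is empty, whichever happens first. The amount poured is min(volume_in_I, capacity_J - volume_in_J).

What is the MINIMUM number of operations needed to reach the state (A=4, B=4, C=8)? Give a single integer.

BFS from (A=0, B=0, C=0). One shortest path:
  1. fill(A) -> (A=4 B=0 C=0)
  2. pour(A -> B) -> (A=0 B=4 C=0)
  3. fill(A) -> (A=4 B=4 C=0)
  4. pour(A -> C) -> (A=0 B=4 C=4)
  5. fill(A) -> (A=4 B=4 C=4)
  6. pour(A -> C) -> (A=0 B=4 C=8)
  7. fill(A) -> (A=4 B=4 C=8)
Reached target in 7 moves.

Answer: 7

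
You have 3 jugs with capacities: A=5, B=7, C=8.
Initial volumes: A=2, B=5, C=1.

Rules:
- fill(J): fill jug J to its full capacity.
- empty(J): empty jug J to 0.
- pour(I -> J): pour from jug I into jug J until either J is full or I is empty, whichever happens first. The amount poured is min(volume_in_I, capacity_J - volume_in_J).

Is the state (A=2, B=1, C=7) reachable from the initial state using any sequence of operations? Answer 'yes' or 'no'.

BFS explored all 265 reachable states.
Reachable set includes: (0,0,0), (0,0,1), (0,0,2), (0,0,3), (0,0,4), (0,0,5), (0,0,6), (0,0,7), (0,0,8), (0,1,0), (0,1,1), (0,1,2) ...
Target (A=2, B=1, C=7) not in reachable set → no.

Answer: no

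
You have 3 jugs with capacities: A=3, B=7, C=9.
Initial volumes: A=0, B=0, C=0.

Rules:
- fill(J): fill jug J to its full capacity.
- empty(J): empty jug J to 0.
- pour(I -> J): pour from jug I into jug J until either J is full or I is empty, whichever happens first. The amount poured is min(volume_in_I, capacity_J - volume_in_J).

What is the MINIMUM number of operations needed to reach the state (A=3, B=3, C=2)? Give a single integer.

BFS from (A=0, B=0, C=0). One shortest path:
  1. fill(A) -> (A=3 B=0 C=0)
  2. fill(C) -> (A=3 B=0 C=9)
  3. pour(C -> B) -> (A=3 B=7 C=2)
  4. empty(B) -> (A=3 B=0 C=2)
  5. pour(A -> B) -> (A=0 B=3 C=2)
  6. fill(A) -> (A=3 B=3 C=2)
Reached target in 6 moves.

Answer: 6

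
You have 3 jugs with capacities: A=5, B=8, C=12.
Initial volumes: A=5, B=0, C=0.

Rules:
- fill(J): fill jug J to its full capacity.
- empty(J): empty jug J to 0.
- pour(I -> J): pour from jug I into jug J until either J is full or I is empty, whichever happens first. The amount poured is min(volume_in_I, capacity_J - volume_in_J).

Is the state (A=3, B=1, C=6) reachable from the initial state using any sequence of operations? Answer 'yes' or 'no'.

BFS explored all 394 reachable states.
Reachable set includes: (0,0,0), (0,0,1), (0,0,2), (0,0,3), (0,0,4), (0,0,5), (0,0,6), (0,0,7), (0,0,8), (0,0,9), (0,0,10), (0,0,11) ...
Target (A=3, B=1, C=6) not in reachable set → no.

Answer: no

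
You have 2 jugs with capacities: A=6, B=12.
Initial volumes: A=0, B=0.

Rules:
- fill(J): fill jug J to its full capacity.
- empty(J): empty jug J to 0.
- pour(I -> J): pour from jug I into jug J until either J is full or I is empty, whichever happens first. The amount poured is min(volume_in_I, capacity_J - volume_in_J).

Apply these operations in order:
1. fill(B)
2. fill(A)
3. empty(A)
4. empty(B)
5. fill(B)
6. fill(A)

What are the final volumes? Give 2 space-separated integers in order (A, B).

Step 1: fill(B) -> (A=0 B=12)
Step 2: fill(A) -> (A=6 B=12)
Step 3: empty(A) -> (A=0 B=12)
Step 4: empty(B) -> (A=0 B=0)
Step 5: fill(B) -> (A=0 B=12)
Step 6: fill(A) -> (A=6 B=12)

Answer: 6 12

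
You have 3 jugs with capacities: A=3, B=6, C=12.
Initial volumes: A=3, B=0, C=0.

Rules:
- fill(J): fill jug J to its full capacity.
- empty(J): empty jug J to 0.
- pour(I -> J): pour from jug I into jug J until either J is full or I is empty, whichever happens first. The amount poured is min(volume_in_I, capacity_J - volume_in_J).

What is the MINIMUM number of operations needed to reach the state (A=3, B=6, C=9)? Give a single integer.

BFS from (A=3, B=0, C=0). One shortest path:
  1. empty(A) -> (A=0 B=0 C=0)
  2. fill(B) -> (A=0 B=6 C=0)
  3. fill(C) -> (A=0 B=6 C=12)
  4. pour(C -> A) -> (A=3 B=6 C=9)
Reached target in 4 moves.

Answer: 4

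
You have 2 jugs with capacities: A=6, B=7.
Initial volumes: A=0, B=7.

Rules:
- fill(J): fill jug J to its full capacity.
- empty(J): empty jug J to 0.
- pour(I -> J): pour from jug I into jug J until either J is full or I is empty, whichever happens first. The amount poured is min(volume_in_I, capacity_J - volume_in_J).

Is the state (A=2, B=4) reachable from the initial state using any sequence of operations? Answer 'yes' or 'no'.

BFS explored all 26 reachable states.
Reachable set includes: (0,0), (0,1), (0,2), (0,3), (0,4), (0,5), (0,6), (0,7), (1,0), (1,7), (2,0), (2,7) ...
Target (A=2, B=4) not in reachable set → no.

Answer: no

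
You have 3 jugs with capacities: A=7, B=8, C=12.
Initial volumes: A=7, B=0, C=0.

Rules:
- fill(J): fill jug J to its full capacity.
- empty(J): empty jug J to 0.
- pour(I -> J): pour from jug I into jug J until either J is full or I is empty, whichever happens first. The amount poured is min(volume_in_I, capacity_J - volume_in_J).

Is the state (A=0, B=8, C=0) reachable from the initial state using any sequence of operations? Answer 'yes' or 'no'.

BFS from (A=7, B=0, C=0):
  1. empty(A) -> (A=0 B=0 C=0)
  2. fill(B) -> (A=0 B=8 C=0)
Target reached → yes.

Answer: yes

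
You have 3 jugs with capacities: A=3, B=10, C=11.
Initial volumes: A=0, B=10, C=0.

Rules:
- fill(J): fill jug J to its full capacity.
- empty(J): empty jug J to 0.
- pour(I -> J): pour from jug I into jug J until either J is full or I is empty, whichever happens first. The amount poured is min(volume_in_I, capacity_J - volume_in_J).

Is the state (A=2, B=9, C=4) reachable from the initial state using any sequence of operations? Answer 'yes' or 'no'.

BFS explored all 348 reachable states.
Reachable set includes: (0,0,0), (0,0,1), (0,0,2), (0,0,3), (0,0,4), (0,0,5), (0,0,6), (0,0,7), (0,0,8), (0,0,9), (0,0,10), (0,0,11) ...
Target (A=2, B=9, C=4) not in reachable set → no.

Answer: no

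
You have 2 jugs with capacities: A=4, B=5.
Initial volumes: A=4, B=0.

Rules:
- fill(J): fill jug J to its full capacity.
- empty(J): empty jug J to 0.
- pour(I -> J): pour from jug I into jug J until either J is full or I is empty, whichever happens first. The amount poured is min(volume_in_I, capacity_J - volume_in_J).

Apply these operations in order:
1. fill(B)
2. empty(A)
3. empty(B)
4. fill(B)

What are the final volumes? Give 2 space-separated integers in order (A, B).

Step 1: fill(B) -> (A=4 B=5)
Step 2: empty(A) -> (A=0 B=5)
Step 3: empty(B) -> (A=0 B=0)
Step 4: fill(B) -> (A=0 B=5)

Answer: 0 5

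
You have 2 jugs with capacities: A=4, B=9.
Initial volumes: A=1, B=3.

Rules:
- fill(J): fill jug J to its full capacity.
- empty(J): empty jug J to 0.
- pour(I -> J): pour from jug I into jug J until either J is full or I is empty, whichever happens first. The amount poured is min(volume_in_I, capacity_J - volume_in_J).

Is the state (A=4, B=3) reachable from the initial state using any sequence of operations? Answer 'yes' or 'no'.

BFS from (A=1, B=3):
  1. fill(A) -> (A=4 B=3)
Target reached → yes.

Answer: yes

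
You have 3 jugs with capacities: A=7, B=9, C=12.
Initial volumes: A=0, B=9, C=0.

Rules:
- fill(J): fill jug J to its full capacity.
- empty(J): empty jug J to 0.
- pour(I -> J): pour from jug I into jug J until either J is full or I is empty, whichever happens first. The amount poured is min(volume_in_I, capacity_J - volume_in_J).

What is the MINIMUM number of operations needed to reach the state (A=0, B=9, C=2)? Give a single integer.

Answer: 4

Derivation:
BFS from (A=0, B=9, C=0). One shortest path:
  1. pour(B -> A) -> (A=7 B=2 C=0)
  2. empty(A) -> (A=0 B=2 C=0)
  3. pour(B -> C) -> (A=0 B=0 C=2)
  4. fill(B) -> (A=0 B=9 C=2)
Reached target in 4 moves.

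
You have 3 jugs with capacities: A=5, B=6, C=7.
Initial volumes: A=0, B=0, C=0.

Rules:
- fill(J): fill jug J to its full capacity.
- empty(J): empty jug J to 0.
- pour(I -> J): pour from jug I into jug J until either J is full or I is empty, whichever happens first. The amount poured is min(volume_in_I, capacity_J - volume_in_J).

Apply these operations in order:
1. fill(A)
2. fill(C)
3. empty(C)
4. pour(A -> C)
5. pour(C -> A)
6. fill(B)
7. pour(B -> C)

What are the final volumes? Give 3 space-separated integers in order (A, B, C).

Answer: 5 0 6

Derivation:
Step 1: fill(A) -> (A=5 B=0 C=0)
Step 2: fill(C) -> (A=5 B=0 C=7)
Step 3: empty(C) -> (A=5 B=0 C=0)
Step 4: pour(A -> C) -> (A=0 B=0 C=5)
Step 5: pour(C -> A) -> (A=5 B=0 C=0)
Step 6: fill(B) -> (A=5 B=6 C=0)
Step 7: pour(B -> C) -> (A=5 B=0 C=6)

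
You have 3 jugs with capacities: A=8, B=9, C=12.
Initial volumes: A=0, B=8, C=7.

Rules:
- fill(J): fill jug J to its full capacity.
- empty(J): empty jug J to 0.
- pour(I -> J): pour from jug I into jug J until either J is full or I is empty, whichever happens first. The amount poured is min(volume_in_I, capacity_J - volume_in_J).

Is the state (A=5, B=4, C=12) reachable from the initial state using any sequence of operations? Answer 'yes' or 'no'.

Answer: yes

Derivation:
BFS from (A=0, B=8, C=7):
  1. fill(A) -> (A=8 B=8 C=7)
  2. fill(B) -> (A=8 B=9 C=7)
  3. pour(A -> C) -> (A=3 B=9 C=12)
  4. empty(C) -> (A=3 B=9 C=0)
  5. pour(B -> C) -> (A=3 B=0 C=9)
  6. fill(B) -> (A=3 B=9 C=9)
  7. pour(B -> A) -> (A=8 B=4 C=9)
  8. pour(A -> C) -> (A=5 B=4 C=12)
Target reached → yes.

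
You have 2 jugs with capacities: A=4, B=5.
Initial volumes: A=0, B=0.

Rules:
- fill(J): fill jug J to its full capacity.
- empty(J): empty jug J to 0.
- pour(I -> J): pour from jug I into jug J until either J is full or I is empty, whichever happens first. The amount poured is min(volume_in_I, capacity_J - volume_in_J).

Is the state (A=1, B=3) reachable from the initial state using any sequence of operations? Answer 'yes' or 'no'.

Answer: no

Derivation:
BFS explored all 18 reachable states.
Reachable set includes: (0,0), (0,1), (0,2), (0,3), (0,4), (0,5), (1,0), (1,5), (2,0), (2,5), (3,0), (3,5) ...
Target (A=1, B=3) not in reachable set → no.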